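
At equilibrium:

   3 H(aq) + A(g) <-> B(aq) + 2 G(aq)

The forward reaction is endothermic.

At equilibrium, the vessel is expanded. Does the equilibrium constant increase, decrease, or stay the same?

unchanged

The equilibrium constant depends only on temperature. This perturbation may move the position of equilibrium, but since T is unchanged, K itself is unchanged.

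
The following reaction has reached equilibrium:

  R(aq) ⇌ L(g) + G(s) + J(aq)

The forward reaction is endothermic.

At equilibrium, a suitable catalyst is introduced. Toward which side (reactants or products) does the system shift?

A catalyst speeds both forward and reverse rates equally; it changes neither Q nor K — no shift from this change.

no shift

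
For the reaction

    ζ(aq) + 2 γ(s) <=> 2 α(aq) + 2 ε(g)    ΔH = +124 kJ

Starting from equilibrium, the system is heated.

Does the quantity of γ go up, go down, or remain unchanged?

The forward reaction is endothermic. Raising T favours the endothermic direction — shift to the right.
The net shift is to the right. γ is a reactant, so its amount decreases.

decreases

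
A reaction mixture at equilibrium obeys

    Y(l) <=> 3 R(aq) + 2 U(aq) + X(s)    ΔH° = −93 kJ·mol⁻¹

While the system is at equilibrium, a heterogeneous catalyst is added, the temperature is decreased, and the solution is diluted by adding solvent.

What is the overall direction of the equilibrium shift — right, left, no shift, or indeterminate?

A catalyst speeds both forward and reverse rates equally; it changes neither Q nor K — no shift from this change.
The forward reaction is exothermic. Lowering T favours the exothermic direction — shift to the right.
Dilution lowers every aqueous concentration by the same factor. Δn_aq = 5 − 0 = +5, so the system shifts toward the side with more dissolved moles — to the right.
Only the nonzero effect(s) matter; the net shift is to the right.

right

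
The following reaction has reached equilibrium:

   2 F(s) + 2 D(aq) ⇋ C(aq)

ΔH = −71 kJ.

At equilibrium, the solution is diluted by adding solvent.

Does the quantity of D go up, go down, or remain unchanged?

increases

Dilution lowers every aqueous concentration by the same factor. Δn_aq = 1 − 2 = -1, so the system shifts toward the side with more dissolved moles — to the left.
The net shift is to the left. D is a reactant, so its amount increases.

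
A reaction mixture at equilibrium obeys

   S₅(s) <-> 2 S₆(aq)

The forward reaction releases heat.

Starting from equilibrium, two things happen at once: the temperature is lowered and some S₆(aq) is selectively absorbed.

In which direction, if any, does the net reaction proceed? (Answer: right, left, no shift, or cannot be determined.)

The forward reaction is exothermic. Lowering T favours the exothermic direction — shift to the right.
Removing S₆ (aq), a product, drives the reaction to the right.
All effects act in the same direction — net shift to the right.

right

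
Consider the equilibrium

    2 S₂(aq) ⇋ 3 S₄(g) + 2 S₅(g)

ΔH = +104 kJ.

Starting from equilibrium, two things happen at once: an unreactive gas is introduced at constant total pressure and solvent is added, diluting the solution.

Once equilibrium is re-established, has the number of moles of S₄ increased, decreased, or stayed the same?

cannot be determined

Adding inert gas at constant total pressure expands the volume and lowers every reacting partial pressure. With Δn_gas = 5 − 0 = +5, Q moves away from K toward the side with fewer gas moles, so the system shifts toward the side with more gas moles — to the right.
Dilution lowers every aqueous concentration by the same factor. Δn_aq = 0 − 2 = -2, so the system shifts toward the side with more dissolved moles — to the left.
The two effects oppose each other, so the net shift — and hence the change in S₄ — cannot be determined from the given information.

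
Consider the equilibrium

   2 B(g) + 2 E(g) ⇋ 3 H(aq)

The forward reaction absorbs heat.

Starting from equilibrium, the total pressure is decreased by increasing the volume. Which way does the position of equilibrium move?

left

Gas moles: reactants 4, products 0 (Δn_gas = -4). Expansion shifts the system toward the side with more moles of gas — to the left.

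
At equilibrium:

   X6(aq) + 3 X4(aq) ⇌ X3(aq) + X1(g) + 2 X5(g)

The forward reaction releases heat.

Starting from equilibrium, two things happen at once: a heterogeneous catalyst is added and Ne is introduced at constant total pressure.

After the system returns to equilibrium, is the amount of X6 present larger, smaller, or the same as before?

A catalyst speeds both forward and reverse rates equally; it changes neither Q nor K — no shift from this change.
Adding inert gas at constant total pressure expands the volume and lowers every reacting partial pressure. With Δn_gas = 3 − 0 = +3, Q moves away from K toward the side with fewer gas moles, so the system shifts toward the side with more gas moles — to the right.
The net shift is to the right. X6 is a reactant, so its amount decreases.

decreases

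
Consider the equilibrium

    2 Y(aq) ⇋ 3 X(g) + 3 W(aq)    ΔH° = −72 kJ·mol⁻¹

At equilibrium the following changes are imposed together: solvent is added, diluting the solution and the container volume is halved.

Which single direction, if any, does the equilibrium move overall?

cannot be determined

Dilution lowers every aqueous concentration by the same factor. Δn_aq = 3 − 2 = +1, so the system shifts toward the side with more dissolved moles — to the right.
Gas moles: reactants 0, products 3 (Δn_gas = +3). Compression shifts the system toward the side with fewer moles of gas — to the left.
The individual effects push in opposite directions; without quantitative information the net direction cannot be determined.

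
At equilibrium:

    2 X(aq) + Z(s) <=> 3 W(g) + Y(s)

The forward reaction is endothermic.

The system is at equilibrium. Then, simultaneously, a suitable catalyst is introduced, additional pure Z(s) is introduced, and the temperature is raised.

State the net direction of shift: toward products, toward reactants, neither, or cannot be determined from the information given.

A catalyst speeds both forward and reverse rates equally; it changes neither Q nor K — no shift from this change.
Z is a pure solid; its activity is 1 regardless of amount, so Q is unaffected — no shift from this change.
The forward reaction is endothermic. Raising T favours the endothermic direction — shift to the right.
Only the nonzero effect(s) matter; the net shift is to the right.

right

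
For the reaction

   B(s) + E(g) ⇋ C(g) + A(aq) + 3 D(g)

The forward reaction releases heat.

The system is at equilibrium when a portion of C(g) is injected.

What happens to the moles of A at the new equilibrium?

decreases

Adding C (g), a product, drives the reaction to the left.
The net shift is to the left. A is a product, so its amount decreases.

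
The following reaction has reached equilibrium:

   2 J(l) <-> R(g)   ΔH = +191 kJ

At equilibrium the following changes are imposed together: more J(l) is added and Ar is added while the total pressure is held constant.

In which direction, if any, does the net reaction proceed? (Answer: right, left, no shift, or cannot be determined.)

J is a pure liquid; its activity is 1 regardless of amount, so Q is unaffected — no shift from this change.
Adding inert gas at constant total pressure expands the volume and lowers every reacting partial pressure. With Δn_gas = 1 − 0 = +1, Q moves away from K toward the side with fewer gas moles, so the system shifts toward the side with more gas moles — to the right.
Only the nonzero effect(s) matter; the net shift is to the right.

right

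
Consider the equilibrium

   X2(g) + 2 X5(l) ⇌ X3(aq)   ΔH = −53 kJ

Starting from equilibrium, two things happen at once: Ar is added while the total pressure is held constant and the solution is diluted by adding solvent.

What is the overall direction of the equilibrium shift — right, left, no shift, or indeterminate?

Adding inert gas at constant total pressure expands the volume and lowers every reacting partial pressure. With Δn_gas = 0 − 1 = -1, Q moves away from K toward the side with fewer gas moles, so the system shifts toward the side with more gas moles — to the left.
Dilution lowers every aqueous concentration by the same factor. Δn_aq = 1 − 0 = +1, so the system shifts toward the side with more dissolved moles — to the right.
The individual effects push in opposite directions; without quantitative information the net direction cannot be determined.

cannot be determined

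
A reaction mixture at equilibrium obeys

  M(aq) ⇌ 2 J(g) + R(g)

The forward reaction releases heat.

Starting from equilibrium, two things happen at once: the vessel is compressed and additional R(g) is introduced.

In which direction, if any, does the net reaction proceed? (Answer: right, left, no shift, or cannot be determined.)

Gas moles: reactants 0, products 3 (Δn_gas = +3). Compression shifts the system toward the side with fewer moles of gas — to the left.
Adding R (g), a product, drives the reaction to the left.
All effects act in the same direction — net shift to the left.

left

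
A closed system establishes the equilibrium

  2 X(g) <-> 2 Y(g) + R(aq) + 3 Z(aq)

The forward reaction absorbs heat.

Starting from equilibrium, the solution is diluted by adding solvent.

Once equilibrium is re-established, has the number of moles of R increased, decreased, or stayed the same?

increases

Dilution lowers every aqueous concentration by the same factor. Δn_aq = 4 − 0 = +4, so the system shifts toward the side with more dissolved moles — to the right.
The net shift is to the right. R is a product, so its amount increases.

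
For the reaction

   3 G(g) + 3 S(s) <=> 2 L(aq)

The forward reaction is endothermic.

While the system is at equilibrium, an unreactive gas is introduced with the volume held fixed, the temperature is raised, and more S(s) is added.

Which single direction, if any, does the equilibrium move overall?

right

At constant volume, adding an inert gas leaves every reacting species' partial pressure unchanged, so Q is unchanged — no shift from this change.
The forward reaction is endothermic. Raising T favours the endothermic direction — shift to the right.
S is a pure solid; its activity is 1 regardless of amount, so Q is unaffected — no shift from this change.
Only the nonzero effect(s) matter; the net shift is to the right.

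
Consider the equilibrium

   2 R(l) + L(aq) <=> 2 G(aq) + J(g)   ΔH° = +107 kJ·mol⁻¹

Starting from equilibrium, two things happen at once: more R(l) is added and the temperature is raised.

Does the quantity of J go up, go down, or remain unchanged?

increases

R is a pure liquid; its activity is 1 regardless of amount, so Q is unaffected — no shift from this change.
The forward reaction is endothermic. Raising T favours the endothermic direction — shift to the right.
The net shift is to the right. J is a product, so its amount increases.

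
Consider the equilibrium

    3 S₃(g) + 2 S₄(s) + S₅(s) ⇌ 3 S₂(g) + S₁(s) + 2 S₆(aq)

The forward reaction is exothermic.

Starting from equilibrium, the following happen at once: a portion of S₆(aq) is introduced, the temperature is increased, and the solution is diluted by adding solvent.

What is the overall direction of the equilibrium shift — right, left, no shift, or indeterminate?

cannot be determined

Adding S₆ (aq), a product, drives the reaction to the left.
The forward reaction is exothermic. Raising T favours the endothermic direction — shift to the left.
Dilution lowers every aqueous concentration by the same factor. Δn_aq = 2 − 0 = +2, so the system shifts toward the side with more dissolved moles — to the right.
The individual effects push in opposite directions; without quantitative information the net direction cannot be determined.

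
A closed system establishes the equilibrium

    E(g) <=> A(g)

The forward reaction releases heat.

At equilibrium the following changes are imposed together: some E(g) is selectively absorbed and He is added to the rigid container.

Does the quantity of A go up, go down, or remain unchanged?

Removing E (g), a reactant, drives the reaction to the left.
At constant volume, adding an inert gas leaves every reacting species' partial pressure unchanged, so Q is unchanged — no shift from this change.
The net shift is to the left. A is a product, so its amount decreases.

decreases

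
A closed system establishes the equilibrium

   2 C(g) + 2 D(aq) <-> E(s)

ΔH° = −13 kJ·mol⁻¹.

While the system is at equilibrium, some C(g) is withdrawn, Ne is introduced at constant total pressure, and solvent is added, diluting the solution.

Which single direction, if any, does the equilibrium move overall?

Removing C (g), a reactant, drives the reaction to the left.
Adding inert gas at constant total pressure expands the volume and lowers every reacting partial pressure. With Δn_gas = 0 − 2 = -2, Q moves away from K toward the side with fewer gas moles, so the system shifts toward the side with more gas moles — to the left.
Dilution lowers every aqueous concentration by the same factor. Δn_aq = 0 − 2 = -2, so the system shifts toward the side with more dissolved moles — to the left.
All effects act in the same direction — net shift to the left.

left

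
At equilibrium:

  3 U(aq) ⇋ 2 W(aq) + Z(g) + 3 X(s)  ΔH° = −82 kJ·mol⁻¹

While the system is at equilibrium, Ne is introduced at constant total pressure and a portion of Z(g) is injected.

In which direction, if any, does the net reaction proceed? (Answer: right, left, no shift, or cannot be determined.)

cannot be determined

Adding inert gas at constant total pressure expands the volume and lowers every reacting partial pressure. With Δn_gas = 1 − 0 = +1, Q moves away from K toward the side with fewer gas moles, so the system shifts toward the side with more gas moles — to the right.
Adding Z (g), a product, drives the reaction to the left.
The individual effects push in opposite directions; without quantitative information the net direction cannot be determined.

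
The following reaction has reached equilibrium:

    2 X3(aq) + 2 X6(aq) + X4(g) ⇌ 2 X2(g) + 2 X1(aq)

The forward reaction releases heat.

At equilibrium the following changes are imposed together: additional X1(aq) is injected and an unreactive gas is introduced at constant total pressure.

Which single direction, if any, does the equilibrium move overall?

cannot be determined

Adding X1 (aq), a product, drives the reaction to the left.
Adding inert gas at constant total pressure expands the volume and lowers every reacting partial pressure. With Δn_gas = 2 − 1 = +1, Q moves away from K toward the side with fewer gas moles, so the system shifts toward the side with more gas moles — to the right.
The individual effects push in opposite directions; without quantitative information the net direction cannot be determined.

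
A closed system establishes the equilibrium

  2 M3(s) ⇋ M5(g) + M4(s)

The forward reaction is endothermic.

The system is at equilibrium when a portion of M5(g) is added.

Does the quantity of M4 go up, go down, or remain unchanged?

decreases

Adding M5 (g), a product, drives the reaction to the left.
The net shift is to the left. M4 is a product, so its amount decreases.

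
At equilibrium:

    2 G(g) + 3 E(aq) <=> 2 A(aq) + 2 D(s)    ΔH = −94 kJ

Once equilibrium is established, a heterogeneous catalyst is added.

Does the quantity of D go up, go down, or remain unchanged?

unchanged

A catalyst speeds both forward and reverse rates equally; it changes neither Q nor K — no shift from this change.
No net shift occurs, so the amount of D is unchanged.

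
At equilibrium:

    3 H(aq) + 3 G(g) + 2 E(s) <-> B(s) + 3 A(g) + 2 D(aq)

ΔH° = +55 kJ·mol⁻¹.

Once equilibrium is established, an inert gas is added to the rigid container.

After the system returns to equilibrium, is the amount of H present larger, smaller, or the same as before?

unchanged

At constant volume, adding an inert gas leaves every reacting species' partial pressure unchanged, so Q is unchanged — no shift from this change.
No net shift occurs, so the amount of H is unchanged.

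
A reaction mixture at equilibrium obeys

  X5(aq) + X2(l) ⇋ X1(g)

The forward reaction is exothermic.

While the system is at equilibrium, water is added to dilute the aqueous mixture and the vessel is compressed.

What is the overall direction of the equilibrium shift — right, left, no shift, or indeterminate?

left

Dilution lowers every aqueous concentration by the same factor. Δn_aq = 0 − 1 = -1, so the system shifts toward the side with more dissolved moles — to the left.
Gas moles: reactants 0, products 1 (Δn_gas = +1). Compression shifts the system toward the side with fewer moles of gas — to the left.
All effects act in the same direction — net shift to the left.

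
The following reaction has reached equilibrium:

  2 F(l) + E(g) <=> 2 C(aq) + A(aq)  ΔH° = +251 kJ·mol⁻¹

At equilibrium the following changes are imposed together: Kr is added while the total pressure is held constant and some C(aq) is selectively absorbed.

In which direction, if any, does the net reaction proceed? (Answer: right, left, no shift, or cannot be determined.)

Adding inert gas at constant total pressure expands the volume and lowers every reacting partial pressure. With Δn_gas = 0 − 1 = -1, Q moves away from K toward the side with fewer gas moles, so the system shifts toward the side with more gas moles — to the left.
Removing C (aq), a product, drives the reaction to the right.
The individual effects push in opposite directions; without quantitative information the net direction cannot be determined.

cannot be determined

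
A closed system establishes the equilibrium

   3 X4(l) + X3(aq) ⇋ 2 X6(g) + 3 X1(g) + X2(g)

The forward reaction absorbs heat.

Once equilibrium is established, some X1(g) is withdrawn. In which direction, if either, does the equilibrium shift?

Removing X1 (g), a product, drives the reaction to the right.

right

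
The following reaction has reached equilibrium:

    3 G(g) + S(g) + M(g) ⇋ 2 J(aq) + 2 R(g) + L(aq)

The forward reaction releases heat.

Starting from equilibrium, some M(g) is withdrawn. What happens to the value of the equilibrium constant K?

The equilibrium constant depends only on temperature. This perturbation may move the position of equilibrium, but since T is unchanged, K itself is unchanged.

unchanged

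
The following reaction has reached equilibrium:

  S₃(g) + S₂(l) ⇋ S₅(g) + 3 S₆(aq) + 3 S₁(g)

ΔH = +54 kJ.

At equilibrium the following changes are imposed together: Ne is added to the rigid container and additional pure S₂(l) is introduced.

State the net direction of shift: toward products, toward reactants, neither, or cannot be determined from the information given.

At constant volume, adding an inert gas leaves every reacting species' partial pressure unchanged, so Q is unchanged — no shift from this change.
S₂ is a pure liquid; its activity is 1 regardless of amount, so Q is unaffected — no shift from this change.
None of the changes alters Q relative to K, so there is no net shift.

no shift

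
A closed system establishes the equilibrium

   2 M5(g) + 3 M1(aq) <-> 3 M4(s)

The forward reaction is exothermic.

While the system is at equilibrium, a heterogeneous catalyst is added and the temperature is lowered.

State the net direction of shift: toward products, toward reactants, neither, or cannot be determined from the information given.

right

A catalyst speeds both forward and reverse rates equally; it changes neither Q nor K — no shift from this change.
The forward reaction is exothermic. Lowering T favours the exothermic direction — shift to the right.
Only the nonzero effect(s) matter; the net shift is to the right.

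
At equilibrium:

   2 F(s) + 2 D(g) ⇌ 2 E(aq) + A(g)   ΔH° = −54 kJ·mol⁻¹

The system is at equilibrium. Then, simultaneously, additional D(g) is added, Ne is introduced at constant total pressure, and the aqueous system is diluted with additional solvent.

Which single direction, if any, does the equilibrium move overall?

cannot be determined

Adding D (g), a reactant, drives the reaction to the right.
Adding inert gas at constant total pressure expands the volume and lowers every reacting partial pressure. With Δn_gas = 1 − 2 = -1, Q moves away from K toward the side with fewer gas moles, so the system shifts toward the side with more gas moles — to the left.
Dilution lowers every aqueous concentration by the same factor. Δn_aq = 2 − 0 = +2, so the system shifts toward the side with more dissolved moles — to the right.
The individual effects push in opposite directions; without quantitative information the net direction cannot be determined.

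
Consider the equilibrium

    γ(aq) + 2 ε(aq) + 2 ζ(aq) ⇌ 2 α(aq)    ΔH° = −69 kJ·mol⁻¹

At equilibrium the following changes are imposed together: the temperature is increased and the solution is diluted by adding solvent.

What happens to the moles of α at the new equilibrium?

The forward reaction is exothermic. Raising T favours the endothermic direction — shift to the left.
Dilution lowers every aqueous concentration by the same factor. Δn_aq = 2 − 5 = -3, so the system shifts toward the side with more dissolved moles — to the left.
The net shift is to the left. α is a product, so its amount decreases.

decreases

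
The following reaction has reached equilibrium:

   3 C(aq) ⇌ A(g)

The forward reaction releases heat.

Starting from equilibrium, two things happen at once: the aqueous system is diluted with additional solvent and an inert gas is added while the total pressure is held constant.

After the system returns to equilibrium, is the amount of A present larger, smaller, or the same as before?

cannot be determined

Dilution lowers every aqueous concentration by the same factor. Δn_aq = 0 − 3 = -3, so the system shifts toward the side with more dissolved moles — to the left.
Adding inert gas at constant total pressure expands the volume and lowers every reacting partial pressure. With Δn_gas = 1 − 0 = +1, Q moves away from K toward the side with fewer gas moles, so the system shifts toward the side with more gas moles — to the right.
The two effects oppose each other, so the net shift — and hence the change in A — cannot be determined from the given information.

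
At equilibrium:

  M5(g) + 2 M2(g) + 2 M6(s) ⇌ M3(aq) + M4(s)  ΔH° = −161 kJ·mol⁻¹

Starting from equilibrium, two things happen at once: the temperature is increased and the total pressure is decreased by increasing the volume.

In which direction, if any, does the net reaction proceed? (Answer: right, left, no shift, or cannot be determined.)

The forward reaction is exothermic. Raising T favours the endothermic direction — shift to the left.
Gas moles: reactants 3, products 0 (Δn_gas = -3). Expansion shifts the system toward the side with more moles of gas — to the left.
All effects act in the same direction — net shift to the left.

left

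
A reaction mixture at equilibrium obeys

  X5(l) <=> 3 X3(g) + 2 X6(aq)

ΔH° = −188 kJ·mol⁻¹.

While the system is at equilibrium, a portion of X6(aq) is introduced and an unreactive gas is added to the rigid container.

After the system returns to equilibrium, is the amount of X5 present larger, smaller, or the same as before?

increases

Adding X6 (aq), a product, drives the reaction to the left.
At constant volume, adding an inert gas leaves every reacting species' partial pressure unchanged, so Q is unchanged — no shift from this change.
The net shift is to the left. X5 is a reactant, so its amount increases.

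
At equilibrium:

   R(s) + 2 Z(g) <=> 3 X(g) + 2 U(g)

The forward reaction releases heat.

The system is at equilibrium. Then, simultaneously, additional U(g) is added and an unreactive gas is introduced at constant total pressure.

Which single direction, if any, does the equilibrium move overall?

cannot be determined

Adding U (g), a product, drives the reaction to the left.
Adding inert gas at constant total pressure expands the volume and lowers every reacting partial pressure. With Δn_gas = 5 − 2 = +3, Q moves away from K toward the side with fewer gas moles, so the system shifts toward the side with more gas moles — to the right.
The individual effects push in opposite directions; without quantitative information the net direction cannot be determined.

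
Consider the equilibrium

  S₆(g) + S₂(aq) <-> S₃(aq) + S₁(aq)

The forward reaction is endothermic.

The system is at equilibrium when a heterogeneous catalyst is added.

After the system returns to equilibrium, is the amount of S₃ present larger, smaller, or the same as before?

A catalyst speeds both forward and reverse rates equally; it changes neither Q nor K — no shift from this change.
No net shift occurs, so the amount of S₃ is unchanged.

unchanged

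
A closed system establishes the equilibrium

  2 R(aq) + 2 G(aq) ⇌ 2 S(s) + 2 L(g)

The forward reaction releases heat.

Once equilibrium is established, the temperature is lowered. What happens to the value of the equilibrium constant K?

K depends on temperature via the van 't Hoff relation. The forward reaction is exothermic, so lowering T increases K.

increases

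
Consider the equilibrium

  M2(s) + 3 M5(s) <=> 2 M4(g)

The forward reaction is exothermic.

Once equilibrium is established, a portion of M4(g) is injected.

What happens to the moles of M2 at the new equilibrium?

Adding M4 (g), a product, drives the reaction to the left.
The net shift is to the left. M2 is a reactant, so its amount increases.

increases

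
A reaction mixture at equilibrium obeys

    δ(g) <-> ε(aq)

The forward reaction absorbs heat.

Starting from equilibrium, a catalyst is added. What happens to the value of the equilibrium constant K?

The equilibrium constant depends only on temperature. This perturbation changes neither the position of equilibrium nor K.

unchanged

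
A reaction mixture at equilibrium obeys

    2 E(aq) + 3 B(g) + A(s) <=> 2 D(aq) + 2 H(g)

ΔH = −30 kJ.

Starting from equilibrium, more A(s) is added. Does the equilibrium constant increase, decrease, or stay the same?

unchanged

The equilibrium constant depends only on temperature. This perturbation changes neither the position of equilibrium nor K.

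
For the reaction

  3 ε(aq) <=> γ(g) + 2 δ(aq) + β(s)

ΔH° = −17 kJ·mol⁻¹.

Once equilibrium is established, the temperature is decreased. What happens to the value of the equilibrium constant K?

K depends on temperature via the van 't Hoff relation. The forward reaction is exothermic, so lowering T increases K.

increases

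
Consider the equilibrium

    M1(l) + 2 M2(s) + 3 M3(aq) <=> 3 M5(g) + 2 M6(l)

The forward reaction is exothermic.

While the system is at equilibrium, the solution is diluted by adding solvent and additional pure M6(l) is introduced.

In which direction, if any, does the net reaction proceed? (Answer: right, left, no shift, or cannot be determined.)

Dilution lowers every aqueous concentration by the same factor. Δn_aq = 0 − 3 = -3, so the system shifts toward the side with more dissolved moles — to the left.
M6 is a pure liquid; its activity is 1 regardless of amount, so Q is unaffected — no shift from this change.
Only the nonzero effect(s) matter; the net shift is to the left.

left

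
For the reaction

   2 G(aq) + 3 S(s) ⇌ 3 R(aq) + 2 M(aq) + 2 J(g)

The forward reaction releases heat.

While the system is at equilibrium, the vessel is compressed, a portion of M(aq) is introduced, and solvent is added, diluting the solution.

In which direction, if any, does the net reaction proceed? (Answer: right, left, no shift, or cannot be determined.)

Gas moles: reactants 0, products 2 (Δn_gas = +2). Compression shifts the system toward the side with fewer moles of gas — to the left.
Adding M (aq), a product, drives the reaction to the left.
Dilution lowers every aqueous concentration by the same factor. Δn_aq = 5 − 2 = +3, so the system shifts toward the side with more dissolved moles — to the right.
The individual effects push in opposite directions; without quantitative information the net direction cannot be determined.

cannot be determined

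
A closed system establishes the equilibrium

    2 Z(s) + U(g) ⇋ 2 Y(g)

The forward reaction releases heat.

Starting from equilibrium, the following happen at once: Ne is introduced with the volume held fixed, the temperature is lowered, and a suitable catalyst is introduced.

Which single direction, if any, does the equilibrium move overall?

right

At constant volume, adding an inert gas leaves every reacting species' partial pressure unchanged, so Q is unchanged — no shift from this change.
The forward reaction is exothermic. Lowering T favours the exothermic direction — shift to the right.
A catalyst speeds both forward and reverse rates equally; it changes neither Q nor K — no shift from this change.
Only the nonzero effect(s) matter; the net shift is to the right.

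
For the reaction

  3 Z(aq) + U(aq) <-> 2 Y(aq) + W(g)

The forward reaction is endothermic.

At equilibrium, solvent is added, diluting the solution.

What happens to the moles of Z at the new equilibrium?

Dilution lowers every aqueous concentration by the same factor. Δn_aq = 2 − 4 = -2, so the system shifts toward the side with more dissolved moles — to the left.
The net shift is to the left. Z is a reactant, so its amount increases.

increases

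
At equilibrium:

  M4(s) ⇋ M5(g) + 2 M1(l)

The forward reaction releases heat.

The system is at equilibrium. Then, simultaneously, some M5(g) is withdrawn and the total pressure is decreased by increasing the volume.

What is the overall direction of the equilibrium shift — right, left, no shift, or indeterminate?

Removing M5 (g), a product, drives the reaction to the right.
Gas moles: reactants 0, products 1 (Δn_gas = +1). Expansion shifts the system toward the side with more moles of gas — to the right.
All effects act in the same direction — net shift to the right.

right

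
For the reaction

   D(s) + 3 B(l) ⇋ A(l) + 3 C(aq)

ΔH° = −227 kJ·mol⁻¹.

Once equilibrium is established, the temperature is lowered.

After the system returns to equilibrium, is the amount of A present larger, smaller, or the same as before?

increases

The forward reaction is exothermic. Lowering T favours the exothermic direction — shift to the right.
The net shift is to the right. A is a product, so its amount increases.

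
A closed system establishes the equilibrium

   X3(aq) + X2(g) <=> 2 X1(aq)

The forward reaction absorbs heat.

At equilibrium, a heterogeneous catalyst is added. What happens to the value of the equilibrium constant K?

unchanged

The equilibrium constant depends only on temperature. This perturbation changes neither the position of equilibrium nor K.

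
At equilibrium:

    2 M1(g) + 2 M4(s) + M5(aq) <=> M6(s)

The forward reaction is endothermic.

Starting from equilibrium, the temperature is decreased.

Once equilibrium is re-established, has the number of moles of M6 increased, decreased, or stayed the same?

The forward reaction is endothermic. Lowering T favours the exothermic direction — shift to the left.
The net shift is to the left. M6 is a product, so its amount decreases.

decreases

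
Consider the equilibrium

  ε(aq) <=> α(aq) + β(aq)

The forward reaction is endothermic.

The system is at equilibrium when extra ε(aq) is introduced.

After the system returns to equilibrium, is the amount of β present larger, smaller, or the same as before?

increases

Adding ε (aq), a reactant, drives the reaction to the right.
The net shift is to the right. β is a product, so its amount increases.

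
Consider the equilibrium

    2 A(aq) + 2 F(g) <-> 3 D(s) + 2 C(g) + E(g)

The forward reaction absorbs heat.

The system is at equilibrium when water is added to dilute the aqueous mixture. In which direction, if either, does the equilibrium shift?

left

Dilution lowers every aqueous concentration by the same factor. Δn_aq = 0 − 2 = -2, so the system shifts toward the side with more dissolved moles — to the left.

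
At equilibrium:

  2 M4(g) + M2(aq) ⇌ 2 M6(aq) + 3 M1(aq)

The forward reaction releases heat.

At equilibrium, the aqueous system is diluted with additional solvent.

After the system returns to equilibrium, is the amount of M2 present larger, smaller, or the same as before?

decreases

Dilution lowers every aqueous concentration by the same factor. Δn_aq = 5 − 1 = +4, so the system shifts toward the side with more dissolved moles — to the right.
The net shift is to the right. M2 is a reactant, so its amount decreases.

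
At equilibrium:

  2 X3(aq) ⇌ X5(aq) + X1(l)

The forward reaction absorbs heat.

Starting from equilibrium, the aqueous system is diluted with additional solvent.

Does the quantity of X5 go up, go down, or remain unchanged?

Dilution lowers every aqueous concentration by the same factor. Δn_aq = 1 − 2 = -1, so the system shifts toward the side with more dissolved moles — to the left.
The net shift is to the left. X5 is a product, so its amount decreases.

decreases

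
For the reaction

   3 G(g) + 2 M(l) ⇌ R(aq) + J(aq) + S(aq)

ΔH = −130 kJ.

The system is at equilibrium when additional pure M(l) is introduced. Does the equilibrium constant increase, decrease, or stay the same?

unchanged

The equilibrium constant depends only on temperature. This perturbation changes neither the position of equilibrium nor K.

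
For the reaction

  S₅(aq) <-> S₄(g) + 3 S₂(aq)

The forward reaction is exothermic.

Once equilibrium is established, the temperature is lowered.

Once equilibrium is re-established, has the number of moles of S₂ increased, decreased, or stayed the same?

increases

The forward reaction is exothermic. Lowering T favours the exothermic direction — shift to the right.
The net shift is to the right. S₂ is a product, so its amount increases.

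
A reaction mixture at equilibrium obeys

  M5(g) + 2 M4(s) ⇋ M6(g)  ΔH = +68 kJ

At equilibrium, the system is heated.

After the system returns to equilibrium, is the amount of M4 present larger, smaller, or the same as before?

decreases

The forward reaction is endothermic. Raising T favours the endothermic direction — shift to the right.
The net shift is to the right. M4 is a reactant, so its amount decreases.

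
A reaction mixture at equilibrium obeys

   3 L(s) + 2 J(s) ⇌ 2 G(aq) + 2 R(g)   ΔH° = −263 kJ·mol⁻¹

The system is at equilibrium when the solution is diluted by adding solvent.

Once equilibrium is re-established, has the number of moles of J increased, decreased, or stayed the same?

decreases

Dilution lowers every aqueous concentration by the same factor. Δn_aq = 2 − 0 = +2, so the system shifts toward the side with more dissolved moles — to the right.
The net shift is to the right. J is a reactant, so its amount decreases.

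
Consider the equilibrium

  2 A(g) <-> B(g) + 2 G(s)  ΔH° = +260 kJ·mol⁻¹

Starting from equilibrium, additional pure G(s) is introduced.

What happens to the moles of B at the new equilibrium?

unchanged

G is a pure solid; its activity is 1 regardless of amount, so Q is unaffected — no shift from this change.
No net shift occurs, so the amount of B is unchanged.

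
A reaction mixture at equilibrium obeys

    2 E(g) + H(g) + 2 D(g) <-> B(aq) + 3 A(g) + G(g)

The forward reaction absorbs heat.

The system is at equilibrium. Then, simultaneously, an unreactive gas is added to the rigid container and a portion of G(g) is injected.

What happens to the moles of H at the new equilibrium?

At constant volume, adding an inert gas leaves every reacting species' partial pressure unchanged, so Q is unchanged — no shift from this change.
Adding G (g), a product, drives the reaction to the left.
The net shift is to the left. H is a reactant, so its amount increases.

increases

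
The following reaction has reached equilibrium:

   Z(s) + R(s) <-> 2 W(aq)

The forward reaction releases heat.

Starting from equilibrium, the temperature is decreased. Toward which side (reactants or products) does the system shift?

right

The forward reaction is exothermic. Lowering T favours the exothermic direction — shift to the right.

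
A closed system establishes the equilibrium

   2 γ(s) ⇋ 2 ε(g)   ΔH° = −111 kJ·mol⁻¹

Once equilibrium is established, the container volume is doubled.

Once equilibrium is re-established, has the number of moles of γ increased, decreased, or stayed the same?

Gas moles: reactants 0, products 2 (Δn_gas = +2). Expansion shifts the system toward the side with more moles of gas — to the right.
The net shift is to the right. γ is a reactant, so its amount decreases.

decreases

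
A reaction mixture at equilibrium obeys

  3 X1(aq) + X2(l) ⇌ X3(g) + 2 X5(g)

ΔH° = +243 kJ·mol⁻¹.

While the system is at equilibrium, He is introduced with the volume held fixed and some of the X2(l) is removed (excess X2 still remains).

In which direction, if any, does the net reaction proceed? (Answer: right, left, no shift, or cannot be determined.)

no shift

At constant volume, adding an inert gas leaves every reacting species' partial pressure unchanged, so Q is unchanged — no shift from this change.
X2 is a pure liquid; its activity is 1 regardless of amount, so Q is unaffected — no shift from this change.
None of the changes alters Q relative to K, so there is no net shift.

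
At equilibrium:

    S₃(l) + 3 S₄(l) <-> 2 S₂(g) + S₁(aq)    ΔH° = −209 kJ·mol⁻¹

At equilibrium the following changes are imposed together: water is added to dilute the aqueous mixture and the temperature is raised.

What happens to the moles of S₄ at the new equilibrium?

cannot be determined

Dilution lowers every aqueous concentration by the same factor. Δn_aq = 1 − 0 = +1, so the system shifts toward the side with more dissolved moles — to the right.
The forward reaction is exothermic. Raising T favours the endothermic direction — shift to the left.
The two effects oppose each other, so the net shift — and hence the change in S₄ — cannot be determined from the given information.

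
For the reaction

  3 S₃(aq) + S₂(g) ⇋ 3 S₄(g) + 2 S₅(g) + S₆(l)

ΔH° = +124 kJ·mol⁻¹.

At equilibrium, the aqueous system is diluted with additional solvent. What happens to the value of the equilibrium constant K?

The equilibrium constant depends only on temperature. This perturbation may move the position of equilibrium, but since T is unchanged, K itself is unchanged.

unchanged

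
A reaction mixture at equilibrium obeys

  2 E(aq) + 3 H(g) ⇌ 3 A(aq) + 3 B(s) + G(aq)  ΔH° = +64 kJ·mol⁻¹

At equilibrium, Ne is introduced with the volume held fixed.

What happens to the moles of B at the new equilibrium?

unchanged

At constant volume, adding an inert gas leaves every reacting species' partial pressure unchanged, so Q is unchanged — no shift from this change.
No net shift occurs, so the amount of B is unchanged.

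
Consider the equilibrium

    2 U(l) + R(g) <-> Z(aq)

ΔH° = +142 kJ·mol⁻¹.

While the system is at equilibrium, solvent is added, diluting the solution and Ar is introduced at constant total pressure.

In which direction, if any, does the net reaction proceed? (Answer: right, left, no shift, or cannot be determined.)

cannot be determined

Dilution lowers every aqueous concentration by the same factor. Δn_aq = 1 − 0 = +1, so the system shifts toward the side with more dissolved moles — to the right.
Adding inert gas at constant total pressure expands the volume and lowers every reacting partial pressure. With Δn_gas = 0 − 1 = -1, Q moves away from K toward the side with fewer gas moles, so the system shifts toward the side with more gas moles — to the left.
The individual effects push in opposite directions; without quantitative information the net direction cannot be determined.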